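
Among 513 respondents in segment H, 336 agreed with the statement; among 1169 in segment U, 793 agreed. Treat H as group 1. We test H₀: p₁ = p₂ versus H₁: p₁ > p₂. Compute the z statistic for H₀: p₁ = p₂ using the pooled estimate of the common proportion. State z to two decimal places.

z = -0.94

p̂₁ = 336/513 = 0.6550, p̂₂ = 793/1169 = 0.6784.
Pooled p̂ = (336+793)/(513+1169) = 1129/1682 = 0.6712.
SE = √(0.220682 × 0.00280475) = 0.0249.
z = (0.6550 − 0.6784)/0.0249 = -0.0234/0.0249 = -0.94.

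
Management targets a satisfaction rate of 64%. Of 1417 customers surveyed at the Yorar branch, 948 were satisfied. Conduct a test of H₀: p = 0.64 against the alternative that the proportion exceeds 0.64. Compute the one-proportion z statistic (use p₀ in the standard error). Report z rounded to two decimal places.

p̂ = 948/1417 = 0.66902.
SE = √(p₀(1−p₀)/n) = √(0.2304/1417) = 0.01275.
z = (0.66902 − 0.64)/0.01275 = 0.02902/0.01275 = 2.28.
p-value = P(Z > 2.276) ≈ 0.0114.

z = 2.28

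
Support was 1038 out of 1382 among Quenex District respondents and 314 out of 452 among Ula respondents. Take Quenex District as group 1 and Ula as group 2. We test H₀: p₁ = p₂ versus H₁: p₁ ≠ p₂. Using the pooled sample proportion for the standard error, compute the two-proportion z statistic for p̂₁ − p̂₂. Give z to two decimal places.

p̂₁ = 1038/1382 = 0.7511, p̂₂ = 314/452 = 0.6947.
Pooled p̂ = (1038+314)/(1382+452) = 1352/1834 = 0.7372.
SE = √(0.193743 × 0.00293598) = 0.0239.
z = (0.7511 − 0.6947)/0.0239 = 0.0564/0.0239 = 2.36.
Two-sided p-value ≈ 2·Φ(−2.365) = 0.0181.

z = 2.36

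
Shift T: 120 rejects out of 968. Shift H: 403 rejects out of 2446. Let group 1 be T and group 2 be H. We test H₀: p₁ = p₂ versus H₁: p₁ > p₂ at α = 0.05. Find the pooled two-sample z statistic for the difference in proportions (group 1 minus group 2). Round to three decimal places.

p̂₁ = 120/968 = 0.123967, p̂₂ = 403/2446 = 0.164759.
Pooled p̂ = (120+403)/(968+2446) = 523/3414 = 0.153193.
SE = √(p̂(1−p̂)(1/n₁+1/n₂)) = √(0.153193·0.846807·0.00144189) = √(0.000187049) = 0.013677.
z = (0.123967 − 0.164759)/0.013677 = -0.040792/0.013677 = -2.983.
p-value = P(Z > -2.983) ≈ 0.9986. With α = 0.05, fail to reject H₀.

z = -2.983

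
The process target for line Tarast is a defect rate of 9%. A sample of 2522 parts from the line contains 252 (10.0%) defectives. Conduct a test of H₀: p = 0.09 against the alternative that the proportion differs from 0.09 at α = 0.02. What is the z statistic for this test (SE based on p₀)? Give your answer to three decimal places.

p̂ = 252/2522 = 0.099921.
SE = √(p₀(1−p₀)/n) = √(0.0819/2522) = 0.005699.
z = (0.099921 − 0.09)/0.005699 = 0.009921/0.005699 = 1.741.
Two-sided p-value ≈ 2·Φ(−1.741) = 0.0817, so at α = 0.02 we fail to reject H₀.

z = 1.741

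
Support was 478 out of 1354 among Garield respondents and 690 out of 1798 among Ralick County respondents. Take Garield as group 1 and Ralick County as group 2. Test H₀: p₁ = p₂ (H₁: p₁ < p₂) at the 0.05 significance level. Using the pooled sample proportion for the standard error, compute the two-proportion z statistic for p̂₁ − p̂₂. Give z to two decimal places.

z = -1.77

p̂₁ = 478/1354 = 0.3530, p̂₂ = 690/1798 = 0.3838.
Pooled p̂ = (478+690)/(1354+1798) = 1168/3152 = 0.3706.
SE = √(p̂(1−p̂)(1/n₁+1/n₂)) = √(0.3706·0.6294·0.00129473) = √(0.000301988) = 0.0174.
z = (0.3530 − 0.3838)/0.0174 = -0.0308/0.0174 = -1.77.
p-value = P(Z < -1.768) ≈ 0.0385, so at α = 0.05 we reject H₀.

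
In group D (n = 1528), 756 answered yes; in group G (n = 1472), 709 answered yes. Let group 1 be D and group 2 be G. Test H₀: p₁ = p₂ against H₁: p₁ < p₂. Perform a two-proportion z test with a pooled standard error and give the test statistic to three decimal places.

p̂₁ = 756/1528 = 0.494764, p̂₂ = 709/1472 = 0.481658.
Pooled p̂ = (756+709)/(1528+1472) = 1465/3000 = 0.488333.
SE = √(p̂(1−p̂)(1/n₁+1/n₂)) = √(0.488333·0.511667·0.0013338) = √(0.000333268) = 0.018256.
z = (0.494764 − 0.481658)/0.018256 = 0.013106/0.018256 = 0.718.
p-value = P(Z < 0.718) ≈ 0.7636.

z = 0.718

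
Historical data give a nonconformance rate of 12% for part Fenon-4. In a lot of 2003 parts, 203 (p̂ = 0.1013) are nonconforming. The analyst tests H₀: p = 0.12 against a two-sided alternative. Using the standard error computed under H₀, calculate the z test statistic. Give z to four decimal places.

z = -2.5688

p̂ = 203/2003 ≈ 0.101348.
Standard error under H₀: √(0.12×0.88/2003) = 0.007261.
z = (0.101348 − 0.12)/0.007261 = -0.018652/0.007261 = -2.5688.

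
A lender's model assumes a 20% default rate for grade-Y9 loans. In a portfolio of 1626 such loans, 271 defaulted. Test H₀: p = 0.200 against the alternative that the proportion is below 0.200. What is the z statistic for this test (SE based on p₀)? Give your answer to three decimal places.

p̂ = 271/1626 = 0.16667.
Standard error under H₀: √(0.2×0.8/1626) = 0.00992.
z = (0.16667 − 0.2)/0.00992 = -0.03333/0.00992 = -3.360.
p-value = P(Z < -3.360) ≈ 0.0004.

z = -3.360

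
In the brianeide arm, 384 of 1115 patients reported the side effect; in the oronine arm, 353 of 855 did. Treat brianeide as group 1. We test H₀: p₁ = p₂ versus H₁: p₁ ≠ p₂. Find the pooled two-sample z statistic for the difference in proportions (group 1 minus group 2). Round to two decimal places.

z = -3.11

p̂₁ = 384/1115 ≈ 0.3444, p̂₂ = 353/855 ≈ 0.4129.
Pooled p̂ = (384+353)/(1115+855) = 737/1970 = 0.3741.
SE = √(p̂(1−p̂)(1/n₁+1/n₂)) = √(0.3741·0.6259·0.00206645) = √(0.000483864) = 0.0220.
z = (0.3444 − 0.4129)/0.0220 = -0.0685/0.0220 = -3.11.
Two-sided p-value ≈ 2·Φ(−3.113) = 0.0019.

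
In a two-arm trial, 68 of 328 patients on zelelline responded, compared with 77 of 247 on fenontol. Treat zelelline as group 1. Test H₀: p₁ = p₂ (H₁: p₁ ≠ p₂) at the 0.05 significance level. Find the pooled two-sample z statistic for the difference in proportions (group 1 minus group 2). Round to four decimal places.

z = -2.8543

p̂₁ = 68/328 = 0.207317, p̂₂ = 77/247 = 0.311741.
Pooled p̂ = (68+77)/(328+247) = 145/575 = 0.252174.
SE = √(p̂(1−p̂)(1/n₁+1/n₂)) = √(0.252174·0.747826·0.00709736) = √(0.00133844) = 0.036585.
z = (0.207317 − 0.311741)/0.036585 = -0.104424/0.036585 = -2.8543.
Two-sided p-value ≈ 2·Φ(−2.854) = 0.0043. With α = 0.05, reject H₀.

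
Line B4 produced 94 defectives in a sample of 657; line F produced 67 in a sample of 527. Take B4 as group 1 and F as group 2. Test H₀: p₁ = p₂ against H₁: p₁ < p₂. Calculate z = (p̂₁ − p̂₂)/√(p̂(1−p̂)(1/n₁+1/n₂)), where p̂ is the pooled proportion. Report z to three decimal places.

p̂₁ = 94/657 ≈ 0.14307, p̂₂ = 67/527 ≈ 0.12713.
Pooled p̂ = (94+67)/(657+527) = 161/1184 = 0.13598.
SE = √(p̂(1−p̂)(1/n₁+1/n₂)) = √(0.13598·0.86402·0.0034196) = √(0.000401767) = 0.02004.
z = (0.14307 − 0.12713)/0.02004 = 0.01594/0.02004 = 0.795.

z = 0.795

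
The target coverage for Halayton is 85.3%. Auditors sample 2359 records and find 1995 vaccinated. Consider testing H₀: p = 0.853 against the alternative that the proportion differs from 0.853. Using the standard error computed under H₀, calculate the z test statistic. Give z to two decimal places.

z = -1.00

p̂ = 1995/2359 ≈ 0.8457.
SE = √(p₀(1−p₀)/n) = √(0.12539/2359) = 0.0073.
z = (0.8457 − 0.853)/0.0073 = -0.0073/0.0073 = -1.00.
p-value = 2·P(Z > 1.002) ≈ 0.3165.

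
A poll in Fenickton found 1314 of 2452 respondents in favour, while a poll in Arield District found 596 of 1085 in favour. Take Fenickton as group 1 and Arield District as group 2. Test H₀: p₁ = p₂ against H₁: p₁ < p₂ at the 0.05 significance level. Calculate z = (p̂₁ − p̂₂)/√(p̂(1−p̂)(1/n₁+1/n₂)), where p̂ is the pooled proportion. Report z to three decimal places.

z = -0.738

p̂₁ = 1314/2452 ≈ 0.535889, p̂₂ = 596/1085 ≈ 0.549309.
Pooled p̂ = (1314+596)/(2452+1085) = 1910/3537 = 0.540006.
SE = √(p̂(1−p̂)(1/n₁+1/n₂)) = √(0.540006·0.459994·0.00132949) = √(0.000330245) = 0.018173.
z = (0.535889 − 0.549309)/0.018173 = -0.013420/0.018173 = -0.738.
p-value = P(Z < -0.738) ≈ 0.2301. With α = 0.05, fail to reject H₀.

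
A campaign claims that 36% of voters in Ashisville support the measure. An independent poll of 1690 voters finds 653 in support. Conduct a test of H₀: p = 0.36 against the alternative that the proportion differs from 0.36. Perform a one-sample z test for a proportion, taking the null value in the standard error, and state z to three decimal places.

z = 2.260

p̂ = 653/1690 ≈ 0.386391.
Under H₀, SE = √(0.36·0.64/1690) = √(0.000136331) = 0.011676.
z = (0.386391 − 0.36)/0.011676 = 0.026391/0.011676 = 2.260.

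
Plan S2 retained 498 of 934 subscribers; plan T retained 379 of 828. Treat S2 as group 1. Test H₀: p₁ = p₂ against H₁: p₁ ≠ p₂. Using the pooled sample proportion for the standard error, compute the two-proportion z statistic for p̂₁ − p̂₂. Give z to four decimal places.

z = 3.1619

p̂₁ = 498/934 ≈ 0.533191, p̂₂ = 379/828 ≈ 0.457729.
Pooled p̂ = (498+379)/(934+828) = 877/1762 = 0.497730.
SE = √(p̂(1−p̂)(1/n₁+1/n₂)) = √(0.497730·0.502270·0.00227839) = √(0.000569587) = 0.023866.
z = (0.533191 − 0.457729)/0.023866 = 0.075462/0.023866 = 3.1619.
Two-sided p-value ≈ 2·Φ(−3.162) = 0.0016.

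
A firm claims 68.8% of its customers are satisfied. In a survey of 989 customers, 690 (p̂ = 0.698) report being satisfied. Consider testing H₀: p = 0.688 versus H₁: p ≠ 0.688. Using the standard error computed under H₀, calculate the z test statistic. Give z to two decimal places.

p̂ = 690/989 ≈ 0.6977.
Standard error under H₀: √(0.688×0.312/989) = 0.0147.
z = (0.6977 − 0.688)/0.0147 = 0.0097/0.0147 = 0.66.
p-value = 2·P(Z > 0.657) ≈ 0.5114.

z = 0.66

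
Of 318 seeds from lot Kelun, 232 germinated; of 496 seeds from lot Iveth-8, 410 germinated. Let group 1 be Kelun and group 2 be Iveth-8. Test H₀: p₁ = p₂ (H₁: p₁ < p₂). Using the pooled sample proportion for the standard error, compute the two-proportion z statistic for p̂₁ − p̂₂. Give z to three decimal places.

p̂₁ = 232/318 = 0.72956, p̂₂ = 410/496 = 0.82661.
Pooled p̂ = (232+410)/(318+496) = 642/814 = 0.78870.
SE = √(0.166654 × 0.00516078) = 0.02933.
z = (0.72956 − 0.82661)/0.02933 = -0.09705/0.02933 = -3.309.
p-value = P(Z < -3.309) ≈ 0.0005.

z = -3.309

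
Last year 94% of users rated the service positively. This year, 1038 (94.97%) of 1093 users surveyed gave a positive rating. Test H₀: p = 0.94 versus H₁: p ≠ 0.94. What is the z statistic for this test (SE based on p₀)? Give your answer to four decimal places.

z = 1.3475

p̂ = 1038/1093 ≈ 0.9496798.
Standard error under H₀: √(0.94×0.06/1093) = 0.0071834.
z = (0.9496798 − 0.94)/0.0071834 = 0.0096798/0.0071834 = 1.3475.
p-value = 2·P(Z > 1.348) ≈ 0.1778.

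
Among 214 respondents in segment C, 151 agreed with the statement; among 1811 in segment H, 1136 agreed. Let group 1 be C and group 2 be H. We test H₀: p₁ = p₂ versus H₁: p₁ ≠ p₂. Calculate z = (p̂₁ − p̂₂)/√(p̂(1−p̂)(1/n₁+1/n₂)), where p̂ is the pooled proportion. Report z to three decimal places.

p̂₁ = 151/214 ≈ 0.70561, p̂₂ = 1136/1811 ≈ 0.62728.
Pooled p̂ = (151+1136)/(214+1811) = 1287/2025 = 0.63556.
SE = √(0.231625 × 0.00522508) = 0.03479.
z = (0.70561 − 0.62728)/0.03479 = 0.07833/0.03479 = 2.252.
p-value = 2·P(Z > 2.252) ≈ 0.0243.

z = 2.252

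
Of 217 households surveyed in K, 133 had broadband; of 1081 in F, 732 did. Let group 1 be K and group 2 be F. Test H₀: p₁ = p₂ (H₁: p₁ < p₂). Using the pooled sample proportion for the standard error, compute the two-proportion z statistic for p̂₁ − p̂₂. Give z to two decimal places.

p̂₁ = 133/217 = 0.6129, p̂₂ = 732/1081 = 0.6772.
Pooled p̂ = (133+732)/(217+1081) = 865/1298 = 0.6664.
SE = √(0.222308 × 0.00553336) = 0.0351.
z = (0.6129 − 0.6772)/0.0351 = -0.0643/0.0351 = -1.83.

z = -1.83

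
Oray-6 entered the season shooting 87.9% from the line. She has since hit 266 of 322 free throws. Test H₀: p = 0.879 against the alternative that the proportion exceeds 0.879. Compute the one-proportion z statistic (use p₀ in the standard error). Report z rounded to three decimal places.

z = -2.911

p̂ = 266/322 = 0.826087.
Standard error under H₀: √(0.879×0.121/322) = 0.018174.
z = (0.826087 − 0.879)/0.018174 = -0.052913/0.018174 = -2.911.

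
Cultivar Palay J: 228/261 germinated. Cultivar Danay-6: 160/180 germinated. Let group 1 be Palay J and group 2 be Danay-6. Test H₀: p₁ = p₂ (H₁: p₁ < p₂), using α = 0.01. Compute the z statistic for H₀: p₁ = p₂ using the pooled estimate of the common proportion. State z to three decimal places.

p̂₁ = 228/261 ≈ 0.873563, p̂₂ = 160/180 ≈ 0.888889.
Pooled p̂ = (228+160)/(261+180) = 388/441 = 0.879819.
SE = √(p̂(1−p̂)(1/n₁+1/n₂)) = √(0.879819·0.120181·0.00938697) = √(0.000992558) = 0.031505.
z = (0.873563 − 0.888889)/0.031505 = -0.015326/0.031505 = -0.486.
p-value = P(Z < -0.486) ≈ 0.3133. With α = 0.01, fail to reject H₀.

z = -0.486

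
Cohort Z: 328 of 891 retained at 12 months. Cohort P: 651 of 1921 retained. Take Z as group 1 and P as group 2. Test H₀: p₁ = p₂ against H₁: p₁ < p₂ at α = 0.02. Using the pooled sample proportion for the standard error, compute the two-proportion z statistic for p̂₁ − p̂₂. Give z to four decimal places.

z = 1.5143

p̂₁ = 328/891 = 0.368126, p̂₂ = 651/1921 = 0.338886.
Pooled p̂ = (328+651)/(891+1921) = 979/2812 = 0.348151.
SE = √(0.226942 × 0.0016429) = 0.019309.
z = (0.368126 − 0.338886)/0.019309 = 0.029240/0.019309 = 1.5143.
p-value = P(Z < 1.514) ≈ 0.9350, so at α = 0.02 we fail to reject H₀.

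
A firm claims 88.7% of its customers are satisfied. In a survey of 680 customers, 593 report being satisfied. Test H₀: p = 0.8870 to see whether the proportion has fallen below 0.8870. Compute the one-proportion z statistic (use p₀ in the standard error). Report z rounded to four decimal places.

z = -1.2307

p̂ = 593/680 ≈ 0.8720588.
Standard error under H₀: √(0.887×0.113/680) = 0.0121408.
z = (0.8720588 − 0.887)/0.0121408 = -0.0149412/0.0121408 = -1.2307.
p-value = P(Z < -1.231) ≈ 0.1092.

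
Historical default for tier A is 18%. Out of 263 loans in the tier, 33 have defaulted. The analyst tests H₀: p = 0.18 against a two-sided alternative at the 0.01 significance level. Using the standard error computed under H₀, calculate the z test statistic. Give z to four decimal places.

z = -2.3016

p̂ = 33/263 = 0.125475.
Standard error under H₀: √(0.18×0.82/263) = 0.023690.
z = (0.125475 − 0.18)/0.023690 = -0.054525/0.023690 = -2.3016.
Two-sided p-value ≈ 2·Φ(−2.302) = 0.0214, so at α = 0.01 we fail to reject H₀.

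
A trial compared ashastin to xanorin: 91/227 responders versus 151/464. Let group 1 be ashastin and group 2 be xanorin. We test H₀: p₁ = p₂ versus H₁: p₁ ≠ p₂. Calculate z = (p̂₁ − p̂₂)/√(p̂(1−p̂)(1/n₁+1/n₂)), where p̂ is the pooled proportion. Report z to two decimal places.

p̂₁ = 91/227 ≈ 0.40088, p̂₂ = 151/464 ≈ 0.32543.
Pooled p̂ = (91+151)/(227+464) = 242/691 = 0.35022.
SE = √(0.227565 × 0.00656046) = 0.03864.
z = (0.40088 − 0.32543)/0.03864 = 0.07545/0.03864 = 1.95.
Two-sided p-value ≈ 2·Φ(−1.953) = 0.0509.

z = 1.95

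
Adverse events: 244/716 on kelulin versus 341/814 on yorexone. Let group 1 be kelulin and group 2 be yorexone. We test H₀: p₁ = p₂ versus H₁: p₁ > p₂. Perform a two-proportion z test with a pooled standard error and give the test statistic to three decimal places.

z = -3.138

p̂₁ = 244/716 ≈ 0.34078, p̂₂ = 341/814 ≈ 0.41892.
Pooled p̂ = (244+341)/(716+814) = 585/1530 = 0.38235.
SE = √(0.236159 × 0.00262515) = 0.02490.
z = (0.34078 − 0.41892)/0.02490 = -0.07814/0.02490 = -3.138.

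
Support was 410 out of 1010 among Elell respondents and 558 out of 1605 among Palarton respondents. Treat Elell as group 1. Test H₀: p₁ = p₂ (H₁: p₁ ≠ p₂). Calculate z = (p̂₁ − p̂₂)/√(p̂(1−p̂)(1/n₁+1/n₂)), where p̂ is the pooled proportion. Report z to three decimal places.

z = 3.005

p̂₁ = 410/1010 = 0.405941, p̂₂ = 558/1605 = 0.347664.
Pooled p̂ = (410+558)/(1010+1605) = 968/2615 = 0.370172.
SE = √(p̂(1−p̂)(1/n₁+1/n₂)) = √(0.370172·0.629828·0.00161315) = √(0.000376098) = 0.019393.
z = (0.405941 − 0.347664)/0.019393 = 0.058277/0.019393 = 3.005.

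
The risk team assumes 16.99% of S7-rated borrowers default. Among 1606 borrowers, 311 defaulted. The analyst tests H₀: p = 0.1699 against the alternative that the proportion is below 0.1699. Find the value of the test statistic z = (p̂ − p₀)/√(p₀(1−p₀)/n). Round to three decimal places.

z = 2.534

p̂ = 311/1606 ≈ 0.193649.
Standard error under H₀: √(0.1699×0.8301/1606) = 0.009371.
z = (0.193649 − 0.1699)/0.009371 = 0.023749/0.009371 = 2.534.
p-value = P(Z < 2.534) ≈ 0.9944.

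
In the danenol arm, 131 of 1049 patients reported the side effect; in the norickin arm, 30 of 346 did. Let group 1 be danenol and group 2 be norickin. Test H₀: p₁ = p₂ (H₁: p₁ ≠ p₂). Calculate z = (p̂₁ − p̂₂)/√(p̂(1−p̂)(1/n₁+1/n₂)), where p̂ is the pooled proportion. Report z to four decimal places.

p̂₁ = 131/1049 ≈ 0.124881, p̂₂ = 30/346 ≈ 0.086705.
Pooled p̂ = (131+30)/(1049+346) = 161/1395 = 0.115412.
SE = √(0.102092 × 0.00384346) = 0.019809.
z = (0.124881 − 0.086705)/0.019809 = 0.038176/0.019809 = 1.9272.

z = 1.9272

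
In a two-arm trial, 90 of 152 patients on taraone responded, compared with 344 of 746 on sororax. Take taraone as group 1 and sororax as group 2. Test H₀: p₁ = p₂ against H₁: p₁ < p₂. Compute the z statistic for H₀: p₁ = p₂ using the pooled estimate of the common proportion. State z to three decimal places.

z = 2.945

p̂₁ = 90/152 = 0.59211, p̂₂ = 344/746 = 0.46113.
Pooled p̂ = (90+344)/(152+746) = 434/898 = 0.48330.
SE = √(0.249721 × 0.00791943) = 0.04447.
z = (0.59211 − 0.46113)/0.04447 = 0.13098/0.04447 = 2.945.
p-value = P(Z < 2.945) ≈ 0.9984.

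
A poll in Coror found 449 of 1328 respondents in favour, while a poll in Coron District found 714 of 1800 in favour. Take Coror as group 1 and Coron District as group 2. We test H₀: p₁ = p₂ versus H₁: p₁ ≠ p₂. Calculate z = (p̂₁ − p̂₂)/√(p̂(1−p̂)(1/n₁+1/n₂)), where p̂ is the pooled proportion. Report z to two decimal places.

p̂₁ = 449/1328 = 0.3381, p̂₂ = 714/1800 = 0.3967.
Pooled p̂ = (449+714)/(1328+1800) = 1163/3128 = 0.3718.
SE = √(0.233566 × 0.00130857) = 0.0175.
z = (0.3381 − 0.3967)/0.0175 = -0.0586/0.0175 = -3.35.

z = -3.35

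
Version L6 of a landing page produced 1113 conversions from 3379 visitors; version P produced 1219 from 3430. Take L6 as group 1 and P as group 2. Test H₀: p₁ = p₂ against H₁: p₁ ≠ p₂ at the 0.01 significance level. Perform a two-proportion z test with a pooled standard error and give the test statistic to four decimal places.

p̂₁ = 1113/3379 = 0.3293874, p̂₂ = 1219/3430 = 0.3553936.
Pooled p̂ = (1113+1219)/(3379+3430) = 2332/6809 = 0.3424879.
SE = √(p̂(1−p̂)(1/n₁+1/n₂)) = √(0.3424879·0.6575121·0.000587491) = √(0.000132297) = 0.0115020.
z = (0.3293874 − 0.3553936)/0.0115020 = -0.0260062/0.0115020 = -2.2610.
p-value = 2·P(Z > 2.261) ≈ 0.0238; since p > α = 0.01, fail to reject H₀.

z = -2.2610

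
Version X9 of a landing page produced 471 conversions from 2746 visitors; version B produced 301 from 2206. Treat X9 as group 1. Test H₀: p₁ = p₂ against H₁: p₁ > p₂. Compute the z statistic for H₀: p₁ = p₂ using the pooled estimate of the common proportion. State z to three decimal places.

z = 3.382

p̂₁ = 471/2746 = 0.17152, p̂₂ = 301/2206 = 0.13645.
Pooled p̂ = (471+301)/(2746+2206) = 772/4952 = 0.15590.
SE = √(p̂(1−p̂)(1/n₁+1/n₂)) = √(0.15590·0.84410·0.000817475) = √(0.000107574) = 0.01037.
z = (0.17152 − 0.13645)/0.01037 = 0.03507/0.01037 = 3.382.
p-value = P(Z > 3.382) ≈ 0.0004.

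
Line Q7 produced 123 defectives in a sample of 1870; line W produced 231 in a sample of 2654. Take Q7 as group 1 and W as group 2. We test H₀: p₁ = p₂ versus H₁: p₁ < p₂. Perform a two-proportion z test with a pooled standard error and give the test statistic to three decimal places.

p̂₁ = 123/1870 ≈ 0.065775, p̂₂ = 231/2654 ≈ 0.087038.
Pooled p̂ = (123+231)/(1870+2654) = 354/4524 = 0.078249.
SE = √(p̂(1−p̂)(1/n₁+1/n₂)) = √(0.078249·0.921751·0.000911549) = √(6.57467e-05) = 0.008108.
z = (0.065775 − 0.087038)/0.008108 = -0.021263/0.008108 = -2.622.
p-value = P(Z < -2.622) ≈ 0.0044.

z = -2.622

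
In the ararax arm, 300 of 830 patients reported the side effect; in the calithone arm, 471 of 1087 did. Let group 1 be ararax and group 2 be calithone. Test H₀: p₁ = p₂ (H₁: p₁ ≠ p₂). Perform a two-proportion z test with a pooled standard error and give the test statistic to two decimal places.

z = -3.18

p̂₁ = 300/830 = 0.3614, p̂₂ = 471/1087 = 0.4333.
Pooled p̂ = (300+471)/(830+1087) = 771/1917 = 0.4022.
SE = √(p̂(1−p̂)(1/n₁+1/n₂)) = √(0.4022·0.5978·0.00212478) = √(0.000510869) = 0.0226.
z = (0.3614 − 0.4333)/0.0226 = -0.0719/0.0226 = -3.18.
p-value = 2·P(Z > 3.179) ≈ 0.0015.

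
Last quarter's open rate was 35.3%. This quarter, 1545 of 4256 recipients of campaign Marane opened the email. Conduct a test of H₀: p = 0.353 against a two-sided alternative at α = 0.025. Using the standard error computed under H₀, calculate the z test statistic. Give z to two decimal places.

z = 1.37

p̂ = 1545/4256 = 0.3630.
Standard error under H₀: √(0.353×0.647/4256) = 0.0073.
z = (0.3630 − 0.353)/0.0073 = 0.0100/0.0073 = 1.37.
Two-sided p-value ≈ 2·Φ(−1.367) = 0.1715; since p > α = 0.025, fail to reject H₀.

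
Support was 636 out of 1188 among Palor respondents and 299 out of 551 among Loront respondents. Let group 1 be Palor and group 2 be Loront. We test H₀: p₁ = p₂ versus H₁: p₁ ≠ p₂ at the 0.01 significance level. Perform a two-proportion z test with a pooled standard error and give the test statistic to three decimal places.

p̂₁ = 636/1188 = 0.53535, p̂₂ = 299/551 = 0.54265.
Pooled p̂ = (636+299)/(1188+551) = 935/1739 = 0.53767.
SE = √(0.248581 × 0.00265663) = 0.02570.
z = (0.53535 − 0.54265)/0.02570 = -0.00730/0.02570 = -0.284.
Two-sided p-value ≈ 2·Φ(−0.284) = 0.7765, so at α = 0.01 we fail to reject H₀.

z = -0.284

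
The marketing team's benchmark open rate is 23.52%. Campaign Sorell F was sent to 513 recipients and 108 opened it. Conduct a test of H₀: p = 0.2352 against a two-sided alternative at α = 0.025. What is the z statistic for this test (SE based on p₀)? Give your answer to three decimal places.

p̂ = 108/513 ≈ 0.210526.
Standard error under H₀: √(0.2352×0.7648/513) = 0.018726.
z = (0.210526 − 0.2352)/0.018726 = -0.024674/0.018726 = -1.318.
Two-sided p-value ≈ 2·Φ(−1.318) = 0.1876; since p > α = 0.025, fail to reject H₀.

z = -1.318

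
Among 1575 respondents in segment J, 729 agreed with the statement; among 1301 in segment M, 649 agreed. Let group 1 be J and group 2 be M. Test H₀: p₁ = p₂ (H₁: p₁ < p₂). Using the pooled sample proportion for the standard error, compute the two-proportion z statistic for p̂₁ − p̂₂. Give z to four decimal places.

z = -1.9230

p̂₁ = 729/1575 ≈ 0.462857, p̂₂ = 649/1301 ≈ 0.498847.
Pooled p̂ = (729+649)/(1575+1301) = 1378/2876 = 0.479138.
SE = √(p̂(1−p̂)(1/n₁+1/n₂)) = √(0.479138·0.520862·0.00140356) = √(0.000350279) = 0.018716.
z = (0.462857 − 0.498847)/0.018716 = -0.035990/0.018716 = -1.9230.
p-value = P(Z < -1.923) ≈ 0.0272.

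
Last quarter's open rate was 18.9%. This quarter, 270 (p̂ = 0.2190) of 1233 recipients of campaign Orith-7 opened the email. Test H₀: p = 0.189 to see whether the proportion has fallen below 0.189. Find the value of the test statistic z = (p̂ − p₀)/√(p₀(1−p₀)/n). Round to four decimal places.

p̂ = 270/1233 ≈ 0.2189781.
Under H₀, SE = √(0.189·0.811/1233) = √(0.000124314) = 0.0111496.
z = (0.2189781 − 0.189)/0.0111496 = 0.0299781/0.0111496 = 2.6887.

z = 2.6887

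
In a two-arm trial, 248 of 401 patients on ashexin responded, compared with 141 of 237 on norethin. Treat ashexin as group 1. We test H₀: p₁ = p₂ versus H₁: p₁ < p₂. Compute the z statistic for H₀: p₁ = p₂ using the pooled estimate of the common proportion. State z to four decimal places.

z = 0.5884

p̂₁ = 248/401 ≈ 0.618454, p̂₂ = 141/237 ≈ 0.594937.
Pooled p̂ = (248+141)/(401+237) = 389/638 = 0.609718.
SE = √(0.237962 × 0.00671317) = 0.039968.
z = (0.618454 − 0.594937)/0.039968 = 0.023517/0.039968 = 0.5884.
p-value = P(Z < 0.588) ≈ 0.7219.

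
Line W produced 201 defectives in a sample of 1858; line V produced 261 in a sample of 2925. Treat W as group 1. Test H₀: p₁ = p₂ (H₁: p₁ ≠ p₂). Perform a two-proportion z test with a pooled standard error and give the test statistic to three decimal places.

z = 2.162

p̂₁ = 201/1858 = 0.1081808, p̂₂ = 261/2925 = 0.0892308.
Pooled p̂ = (201+261)/(1858+2925) = 462/4783 = 0.0965921.
SE = √(p̂(1−p̂)(1/n₁+1/n₂)) = √(0.0965921·0.9034079·0.000880093) = √(7.67988e-05) = 0.0087635.
z = (0.1081808 − 0.0892308)/0.0087635 = 0.0189500/0.0087635 = 2.162.
p-value = 2·P(Z > 2.162) ≈ 0.0306.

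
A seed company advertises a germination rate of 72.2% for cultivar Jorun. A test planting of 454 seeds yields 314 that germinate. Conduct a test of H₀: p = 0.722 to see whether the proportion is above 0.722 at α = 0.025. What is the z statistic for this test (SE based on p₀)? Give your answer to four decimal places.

z = -1.4444

p̂ = 314/454 ≈ 0.691630.
SE = √(p₀(1−p₀)/n) = √(0.20072/454) = 0.021026.
z = (0.691630 − 0.722)/0.021026 = -0.030370/0.021026 = -1.4444.
p-value = P(Z > -1.444) ≈ 0.9257; since p > α = 0.025, fail to reject H₀.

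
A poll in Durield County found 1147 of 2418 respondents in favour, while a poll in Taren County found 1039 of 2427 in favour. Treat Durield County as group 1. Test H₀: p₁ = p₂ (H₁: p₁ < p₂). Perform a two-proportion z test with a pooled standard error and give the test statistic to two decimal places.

z = 3.24

p̂₁ = 1147/2418 ≈ 0.4744, p̂₂ = 1039/2427 ≈ 0.4281.
Pooled p̂ = (1147+1039)/(2418+2427) = 2186/4845 = 0.4512.
SE = √(p̂(1−p̂)(1/n₁+1/n₂)) = √(0.4512·0.5488·0.000825596) = √(0.000204432) = 0.0143.
z = (0.4744 − 0.4281)/0.0143 = 0.0463/0.0143 = 3.24.
p-value = P(Z < 3.235) ≈ 0.9994.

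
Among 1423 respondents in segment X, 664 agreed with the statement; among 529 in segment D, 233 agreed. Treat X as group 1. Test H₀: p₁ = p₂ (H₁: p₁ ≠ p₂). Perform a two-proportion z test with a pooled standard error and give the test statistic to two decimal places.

p̂₁ = 664/1423 = 0.4666, p̂₂ = 233/529 = 0.4405.
Pooled p̂ = (664+233)/(1423+529) = 897/1952 = 0.4595.
SE = √(0.248362 × 0.0025931) = 0.0254.
z = (0.4666 − 0.4405)/0.0254 = 0.0261/0.0254 = 1.03.
Two-sided p-value ≈ 2·Φ(−1.031) = 0.3025.

z = 1.03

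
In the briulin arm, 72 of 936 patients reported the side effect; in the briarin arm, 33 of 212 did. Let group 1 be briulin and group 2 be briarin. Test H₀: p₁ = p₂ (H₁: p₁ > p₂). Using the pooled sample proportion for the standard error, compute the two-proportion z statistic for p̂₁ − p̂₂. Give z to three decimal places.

p̂₁ = 72/936 ≈ 0.07692, p̂₂ = 33/212 ≈ 0.15566.
Pooled p̂ = (72+33)/(936+212) = 105/1148 = 0.09146.
SE = √(p̂(1−p̂)(1/n₁+1/n₂)) = √(0.09146·0.90854·0.00578536) = √(0.000480751) = 0.02193.
z = (0.07692 − 0.15566)/0.02193 = -0.07874/0.02193 = -3.591.

z = -3.591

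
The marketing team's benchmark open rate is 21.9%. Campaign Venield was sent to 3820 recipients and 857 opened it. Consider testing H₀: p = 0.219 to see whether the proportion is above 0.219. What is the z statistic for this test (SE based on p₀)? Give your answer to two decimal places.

p̂ = 857/3820 = 0.22435.
SE = √(p₀(1−p₀)/n) = √(0.17104/3820) = 0.00669.
z = (0.22435 − 0.219)/0.00669 = 0.00535/0.00669 = 0.80.

z = 0.80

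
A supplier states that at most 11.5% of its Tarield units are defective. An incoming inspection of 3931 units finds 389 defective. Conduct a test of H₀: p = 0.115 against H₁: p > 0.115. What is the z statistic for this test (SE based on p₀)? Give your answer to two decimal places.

z = -3.15

p̂ = 389/3931 = 0.09896.
SE = √(p₀(1−p₀)/n) = √(0.10178/3931) = 0.00509.
z = (0.09896 − 0.115)/0.00509 = -0.01604/0.00509 = -3.15.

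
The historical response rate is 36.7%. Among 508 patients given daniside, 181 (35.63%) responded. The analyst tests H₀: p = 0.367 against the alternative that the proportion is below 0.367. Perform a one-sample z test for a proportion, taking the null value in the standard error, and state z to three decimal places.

z = -0.500

p̂ = 181/508 = 0.35630.
Under H₀, SE = √(0.367·0.633/508) = √(0.000457305) = 0.02138.
z = (0.35630 − 0.367)/0.02138 = -0.01070/0.02138 = -0.500.
p-value = P(Z < -0.500) ≈ 0.3084.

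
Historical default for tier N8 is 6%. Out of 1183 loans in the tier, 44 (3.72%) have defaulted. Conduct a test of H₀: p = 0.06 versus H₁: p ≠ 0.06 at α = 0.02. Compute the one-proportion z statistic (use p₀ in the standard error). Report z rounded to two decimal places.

p̂ = 44/1183 = 0.0372.
Standard error under H₀: √(0.06×0.94/1183) = 0.0069.
z = (0.0372 − 0.06)/0.0069 = -0.0228/0.0069 = -3.30.
Two-sided p-value ≈ 2·Φ(−3.303) = 0.0010, so at α = 0.02 we reject H₀.

z = -3.30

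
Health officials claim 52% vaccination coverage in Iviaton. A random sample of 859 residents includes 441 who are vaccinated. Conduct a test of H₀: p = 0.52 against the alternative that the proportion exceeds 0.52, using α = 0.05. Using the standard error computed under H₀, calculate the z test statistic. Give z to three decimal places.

p̂ = 441/859 ≈ 0.51339.
SE = √(p₀(1−p₀)/n) = √(0.2496/859) = 0.01705.
z = (0.51339 − 0.52)/0.01705 = -0.00661/0.01705 = -0.388.
p-value = P(Z > -0.388) ≈ 0.6510, so at α = 0.05 we fail to reject H₀.

z = -0.388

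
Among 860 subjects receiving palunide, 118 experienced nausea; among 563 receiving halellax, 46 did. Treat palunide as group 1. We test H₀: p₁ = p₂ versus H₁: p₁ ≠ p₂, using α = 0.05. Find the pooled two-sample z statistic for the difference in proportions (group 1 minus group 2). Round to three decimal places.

p̂₁ = 118/860 ≈ 0.13721, p̂₂ = 46/563 ≈ 0.08171.
Pooled p̂ = (118+46)/(860+563) = 164/1423 = 0.11525.
SE = √(p̂(1−p̂)(1/n₁+1/n₂)) = √(0.11525·0.88475·0.00293899) = √(0.00029968) = 0.01731.
z = (0.13721 − 0.08171)/0.01731 = 0.05550/0.01731 = 3.206.
Two-sided p-value ≈ 2·Φ(−3.206) = 0.0013, so at α = 0.05 we reject H₀.

z = 3.206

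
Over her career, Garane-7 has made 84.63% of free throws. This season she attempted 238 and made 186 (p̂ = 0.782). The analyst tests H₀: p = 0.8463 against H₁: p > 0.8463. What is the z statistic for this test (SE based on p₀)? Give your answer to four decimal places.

p̂ = 186/238 ≈ 0.781513.
Standard error under H₀: √(0.8463×0.1537/238) = 0.023378.
z = (0.781513 − 0.8463)/0.023378 = -0.064787/0.023378 = -2.7713.
p-value = P(Z > -2.771) ≈ 0.9972.

z = -2.7713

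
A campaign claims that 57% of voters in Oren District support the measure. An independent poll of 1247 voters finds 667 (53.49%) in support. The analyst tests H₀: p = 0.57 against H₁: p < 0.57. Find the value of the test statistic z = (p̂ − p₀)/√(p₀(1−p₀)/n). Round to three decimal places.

z = -2.505

p̂ = 667/1247 ≈ 0.53488.
Standard error under H₀: √(0.57×0.43/1247) = 0.01402.
z = (0.53488 − 0.57)/0.01402 = -0.03512/0.01402 = -2.505.
p-value = P(Z < -2.505) ≈ 0.0061.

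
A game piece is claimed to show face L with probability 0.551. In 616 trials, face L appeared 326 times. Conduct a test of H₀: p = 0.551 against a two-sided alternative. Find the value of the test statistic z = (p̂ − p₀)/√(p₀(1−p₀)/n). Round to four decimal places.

z = -1.0868

p̂ = 326/616 = 0.5292208.
SE = √(p₀(1−p₀)/n) = √(0.2474/616) = 0.0200405.
z = (0.5292208 − 0.551)/0.0200405 = -0.0217792/0.0200405 = -1.0868.
Two-sided p-value ≈ 2·Φ(−1.087) = 0.2771.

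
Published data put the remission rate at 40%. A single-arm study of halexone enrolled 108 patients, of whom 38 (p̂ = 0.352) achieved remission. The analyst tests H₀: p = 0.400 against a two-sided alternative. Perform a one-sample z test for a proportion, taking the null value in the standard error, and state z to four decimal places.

z = -1.0214

p̂ = 38/108 ≈ 0.351852.
Under H₀, SE = √(0.4·0.6/108) = √(0.00222222) = 0.047140.
z = (0.351852 − 0.4)/0.047140 = -0.048148/0.047140 = -1.0214.
p-value = 2·P(Z > 1.021) ≈ 0.3071.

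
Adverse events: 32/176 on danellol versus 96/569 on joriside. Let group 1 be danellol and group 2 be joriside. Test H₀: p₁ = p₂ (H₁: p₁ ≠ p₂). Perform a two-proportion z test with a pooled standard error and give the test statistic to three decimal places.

z = 0.403

p̂₁ = 32/176 = 0.18182, p̂₂ = 96/569 = 0.16872.
Pooled p̂ = (32+96)/(176+569) = 128/745 = 0.17181.
SE = √(0.142293 × 0.00743929) = 0.03254.
z = (0.18182 − 0.16872)/0.03254 = 0.01310/0.03254 = 0.403.
Two-sided p-value ≈ 2·Φ(−0.403) = 0.6872.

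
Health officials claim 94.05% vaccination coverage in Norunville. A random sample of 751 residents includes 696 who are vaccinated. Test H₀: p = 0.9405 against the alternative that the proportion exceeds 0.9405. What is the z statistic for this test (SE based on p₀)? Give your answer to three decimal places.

p̂ = 696/751 = 0.926764.
Standard error under H₀: √(0.9405×0.0595/751) = 0.008632.
z = (0.926764 − 0.9405)/0.008632 = -0.013736/0.008632 = -1.591.
p-value = P(Z > -1.591) ≈ 0.9442.

z = -1.591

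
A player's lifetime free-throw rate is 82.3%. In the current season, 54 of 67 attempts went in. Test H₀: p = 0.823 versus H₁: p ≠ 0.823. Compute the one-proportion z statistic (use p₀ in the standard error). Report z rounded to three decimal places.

z = -0.365

p̂ = 54/67 = 0.80597.
SE = √(p₀(1−p₀)/n) = √(0.14567/67) = 0.04663.
z = (0.80597 − 0.823)/0.04663 = -0.01703/0.04663 = -0.365.
p-value = 2·P(Z > 0.365) ≈ 0.7149.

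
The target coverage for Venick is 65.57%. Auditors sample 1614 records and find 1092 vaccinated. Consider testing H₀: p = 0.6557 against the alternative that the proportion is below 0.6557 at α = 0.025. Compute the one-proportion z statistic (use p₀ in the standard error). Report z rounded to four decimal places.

z = 1.7655

p̂ = 1092/1614 = 0.676580.
Under H₀, SE = √(0.6557·0.3443/1614) = √(0.000139875) = 0.011827.
z = (0.676580 − 0.6557)/0.011827 = 0.020880/0.011827 = 1.7655.
p-value = P(Z < 1.765) ≈ 0.9613. With α = 0.025, fail to reject H₀.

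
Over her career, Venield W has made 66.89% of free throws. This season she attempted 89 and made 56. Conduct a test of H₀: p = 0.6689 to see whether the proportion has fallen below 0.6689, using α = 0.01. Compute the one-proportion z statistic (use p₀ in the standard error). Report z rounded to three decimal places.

z = -0.796

p̂ = 56/89 = 0.62921.
Under H₀, SE = √(0.6689·0.3311/89) = √(0.00248846) = 0.04988.
z = (0.62921 − 0.6689)/0.04988 = -0.03969/0.04988 = -0.796.
p-value = P(Z < -0.796) ≈ 0.2131. With α = 0.01, fail to reject H₀.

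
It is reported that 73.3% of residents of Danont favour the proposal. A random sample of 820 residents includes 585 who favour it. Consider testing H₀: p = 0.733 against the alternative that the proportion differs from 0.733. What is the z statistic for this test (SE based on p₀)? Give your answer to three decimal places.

p̂ = 585/820 ≈ 0.71341.
Standard error under H₀: √(0.733×0.267/820) = 0.01545.
z = (0.71341 − 0.733)/0.01545 = -0.01959/0.01545 = -1.268.

z = -1.268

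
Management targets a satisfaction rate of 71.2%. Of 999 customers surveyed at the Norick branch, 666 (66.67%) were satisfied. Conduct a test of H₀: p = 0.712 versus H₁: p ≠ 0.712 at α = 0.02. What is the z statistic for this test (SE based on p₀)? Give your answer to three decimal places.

z = -3.164

p̂ = 666/999 = 0.666667.
SE = √(p₀(1−p₀)/n) = √(0.20506/999) = 0.014327.
z = (0.666667 − 0.712)/0.014327 = -0.045333/0.014327 = -3.164.
p-value = 2·P(Z > 3.164) ≈ 0.0016. With α = 0.02, reject H₀.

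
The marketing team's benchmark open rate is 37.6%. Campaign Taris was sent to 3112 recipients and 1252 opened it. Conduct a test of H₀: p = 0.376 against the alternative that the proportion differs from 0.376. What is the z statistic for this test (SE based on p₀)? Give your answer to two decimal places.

z = 3.03

p̂ = 1252/3112 = 0.40231.
SE = √(p₀(1−p₀)/n) = √(0.23462/3112) = 0.00868.
z = (0.40231 − 0.376)/0.00868 = 0.02631/0.00868 = 3.03.
Two-sided p-value ≈ 2·Φ(−3.030) = 0.0024.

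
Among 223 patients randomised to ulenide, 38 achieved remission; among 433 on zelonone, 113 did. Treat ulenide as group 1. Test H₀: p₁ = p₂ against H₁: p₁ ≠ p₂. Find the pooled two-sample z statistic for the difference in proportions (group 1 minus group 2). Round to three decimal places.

p̂₁ = 38/223 ≈ 0.17040, p̂₂ = 113/433 ≈ 0.26097.
Pooled p̂ = (38+113)/(223+433) = 151/656 = 0.23018.
SE = √(0.177199 × 0.00679377) = 0.03470.
z = (0.17040 − 0.26097)/0.03470 = -0.09057/0.03470 = -2.610.
Two-sided p-value ≈ 2·Φ(−2.610) = 0.0090.

z = -2.610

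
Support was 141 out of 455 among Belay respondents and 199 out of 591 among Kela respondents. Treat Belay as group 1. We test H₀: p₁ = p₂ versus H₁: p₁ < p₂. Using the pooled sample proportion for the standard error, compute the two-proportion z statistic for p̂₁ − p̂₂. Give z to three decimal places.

z = -0.918

p̂₁ = 141/455 = 0.309890, p̂₂ = 199/591 = 0.336717.
Pooled p̂ = (141+199)/(455+591) = 340/1046 = 0.325048.
SE = √(p̂(1−p̂)(1/n₁+1/n₂)) = √(0.325048·0.674952·0.00388985) = √(0.000853401) = 0.029213.
z = (0.309890 − 0.336717)/0.029213 = -0.026827/0.029213 = -0.918.
p-value = P(Z < -0.918) ≈ 0.1792.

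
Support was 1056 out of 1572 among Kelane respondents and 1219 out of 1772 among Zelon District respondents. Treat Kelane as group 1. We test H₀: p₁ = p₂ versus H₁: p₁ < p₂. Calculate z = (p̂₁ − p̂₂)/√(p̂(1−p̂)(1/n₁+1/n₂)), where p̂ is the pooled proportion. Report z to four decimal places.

p̂₁ = 1056/1572 ≈ 0.671756, p̂₂ = 1219/1772 ≈ 0.687923.
Pooled p̂ = (1056+1219)/(1572+1772) = 2275/3344 = 0.680323.
SE = √(p̂(1−p̂)(1/n₁+1/n₂)) = √(0.680323·0.319677·0.00120047) = √(0.000261082) = 0.016158.
z = (0.671756 − 0.687923)/0.016158 = -0.016167/0.016158 = -1.0006.
p-value = P(Z < -1.001) ≈ 0.1585.

z = -1.0006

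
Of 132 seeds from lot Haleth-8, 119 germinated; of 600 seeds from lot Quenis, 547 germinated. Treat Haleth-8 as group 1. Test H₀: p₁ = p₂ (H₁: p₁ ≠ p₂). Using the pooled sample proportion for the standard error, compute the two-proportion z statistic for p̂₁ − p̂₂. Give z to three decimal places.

z = -0.369

p̂₁ = 119/132 ≈ 0.90152, p̂₂ = 547/600 ≈ 0.91167.
Pooled p̂ = (119+547)/(132+600) = 666/732 = 0.90984.
SE = √(0.0820344 × 0.00924242) = 0.02754.
z = (0.90152 − 0.91167)/0.02754 = -0.01015/0.02754 = -0.369.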